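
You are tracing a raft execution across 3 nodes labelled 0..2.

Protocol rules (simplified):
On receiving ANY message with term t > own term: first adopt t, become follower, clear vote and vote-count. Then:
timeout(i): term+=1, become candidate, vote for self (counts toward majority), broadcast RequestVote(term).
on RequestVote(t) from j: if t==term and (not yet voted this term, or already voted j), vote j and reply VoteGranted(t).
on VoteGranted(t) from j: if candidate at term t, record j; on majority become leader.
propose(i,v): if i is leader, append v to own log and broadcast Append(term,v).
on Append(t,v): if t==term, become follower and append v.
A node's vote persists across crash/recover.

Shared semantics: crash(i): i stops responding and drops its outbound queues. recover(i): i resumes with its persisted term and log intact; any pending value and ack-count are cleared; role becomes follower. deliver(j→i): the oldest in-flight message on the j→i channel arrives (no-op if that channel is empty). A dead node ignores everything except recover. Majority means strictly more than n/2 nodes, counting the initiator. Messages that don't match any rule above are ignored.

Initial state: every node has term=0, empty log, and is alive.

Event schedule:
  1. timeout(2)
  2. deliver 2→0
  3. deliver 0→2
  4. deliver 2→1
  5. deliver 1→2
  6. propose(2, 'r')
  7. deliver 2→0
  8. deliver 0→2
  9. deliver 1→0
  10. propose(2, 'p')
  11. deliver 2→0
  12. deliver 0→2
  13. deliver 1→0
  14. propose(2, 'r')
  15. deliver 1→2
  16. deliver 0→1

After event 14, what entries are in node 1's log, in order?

empty

step 1 timeout(2): 2={cand,t=1,log=-}
step 2 deliver 2→0: 0={foll,t=1,log=-}
step 3 deliver 0→2: 2={lead,t=1,log=-}
step 4 deliver 2→1: 1={foll,t=1,log=-}
step 5 deliver 1→2: —
step 6 propose(2,'r'): 2={lead,t=1,log=r}
step 7 deliver 2→0: 0={foll,t=1,log=r}
step 8 deliver 0→2: —
step 9 deliver 1→0: —
step 10 propose(2,'p'): 2={lead,t=1,log=r,p}
step 11 deliver 2→0: 0={foll,t=1,log=r,p}
step 12 deliver 0→2: —
step 13 deliver 1→0: —
step 14 propose(2,'r'): 2={lead,t=1,log=r,p,r}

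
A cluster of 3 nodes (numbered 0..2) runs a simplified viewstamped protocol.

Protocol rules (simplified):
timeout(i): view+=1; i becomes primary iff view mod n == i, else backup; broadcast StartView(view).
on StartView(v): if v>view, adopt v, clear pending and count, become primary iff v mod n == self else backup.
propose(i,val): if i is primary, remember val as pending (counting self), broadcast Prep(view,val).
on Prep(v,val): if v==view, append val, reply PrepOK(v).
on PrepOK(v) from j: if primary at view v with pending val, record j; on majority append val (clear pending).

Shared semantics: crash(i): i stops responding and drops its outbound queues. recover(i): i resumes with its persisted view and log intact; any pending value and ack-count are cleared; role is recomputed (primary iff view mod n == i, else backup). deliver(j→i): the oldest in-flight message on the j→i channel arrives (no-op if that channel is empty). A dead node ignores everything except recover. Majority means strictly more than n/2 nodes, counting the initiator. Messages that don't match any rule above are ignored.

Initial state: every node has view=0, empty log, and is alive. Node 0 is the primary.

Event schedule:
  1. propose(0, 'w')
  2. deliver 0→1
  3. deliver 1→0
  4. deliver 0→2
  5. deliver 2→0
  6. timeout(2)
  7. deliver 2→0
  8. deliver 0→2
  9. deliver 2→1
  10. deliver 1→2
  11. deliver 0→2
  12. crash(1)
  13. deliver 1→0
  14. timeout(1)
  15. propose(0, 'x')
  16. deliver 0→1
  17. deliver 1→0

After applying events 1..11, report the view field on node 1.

1

e1 propose(0,'w'): ·
e2 deliver 0→1: 1[back,v=0,w]
e3 deliver 1→0: 0[prim,v=0,w]
e4 deliver 0→2: 2[back,v=0,w]
e5 deliver 2→0: ·
e6 timeout(2): 2[back,v=1,w]
e7 deliver 2→0: 0[back,v=1,w]
e8 deliver 0→2: ·
e9 deliver 2→1: 1[prim,v=1,w]
e10 deliver 1→2: ·
e11 deliver 0→2: ·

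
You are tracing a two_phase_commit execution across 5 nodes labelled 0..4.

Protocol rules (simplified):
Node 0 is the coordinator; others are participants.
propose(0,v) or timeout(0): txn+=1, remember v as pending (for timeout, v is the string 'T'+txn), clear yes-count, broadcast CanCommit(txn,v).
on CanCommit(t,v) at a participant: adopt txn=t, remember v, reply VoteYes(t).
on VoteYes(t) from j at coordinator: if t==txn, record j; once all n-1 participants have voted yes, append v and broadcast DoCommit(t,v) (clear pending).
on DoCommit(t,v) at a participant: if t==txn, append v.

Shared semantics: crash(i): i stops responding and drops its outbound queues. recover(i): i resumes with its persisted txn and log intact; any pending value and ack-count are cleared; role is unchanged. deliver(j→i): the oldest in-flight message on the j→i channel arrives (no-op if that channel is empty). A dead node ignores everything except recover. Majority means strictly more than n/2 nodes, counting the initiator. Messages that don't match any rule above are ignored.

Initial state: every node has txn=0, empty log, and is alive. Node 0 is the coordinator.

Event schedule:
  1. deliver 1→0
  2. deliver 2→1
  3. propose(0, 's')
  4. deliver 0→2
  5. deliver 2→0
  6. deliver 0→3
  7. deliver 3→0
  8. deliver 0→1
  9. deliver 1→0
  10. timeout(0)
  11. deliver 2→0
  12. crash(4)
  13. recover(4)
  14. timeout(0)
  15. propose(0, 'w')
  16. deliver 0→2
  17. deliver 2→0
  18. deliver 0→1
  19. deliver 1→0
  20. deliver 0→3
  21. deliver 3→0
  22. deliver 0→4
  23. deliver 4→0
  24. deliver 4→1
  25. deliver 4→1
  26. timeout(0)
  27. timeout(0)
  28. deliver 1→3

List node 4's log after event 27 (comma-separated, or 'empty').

empty

1. deliver 1→0:  nop
2. deliver 2→1:  nop
3. propose(0,'s'):  <0:coor t1 ->
4. deliver 0→2:  <2:part t1 ->
5. deliver 2→0:  nop
6. deliver 0→3:  <3:part t1 ->
7. deliver 3→0:  nop
8. deliver 0→1:  <1:part t1 ->
9. deliver 1→0:  nop
10. timeout(0):  <0:coor t2 ->
11. deliver 2→0:  nop
12. crash(4):  <4:✗part t0 ->
13. recover(4):  <4:part t0 ->
14. timeout(0):  <0:coor t3 ->
15. propose(0,'w'):  <0:coor t4 ->
16. deliver 0→2:  <2:part t2 ->
17. deliver 2→0:  nop
18. deliver 0→1:  <1:part t2 ->
19. deliver 1→0:  nop
20. deliver 0→3:  <3:part t2 ->
21. deliver 3→0:  nop
22. deliver 0→4:  <4:part t1 ->
23. deliver 4→0:  nop
24. deliver 4→1:  nop
25. deliver 4→1:  nop
26. timeout(0):  <0:coor t5 ->
27. timeout(0):  <0:coor t6 ->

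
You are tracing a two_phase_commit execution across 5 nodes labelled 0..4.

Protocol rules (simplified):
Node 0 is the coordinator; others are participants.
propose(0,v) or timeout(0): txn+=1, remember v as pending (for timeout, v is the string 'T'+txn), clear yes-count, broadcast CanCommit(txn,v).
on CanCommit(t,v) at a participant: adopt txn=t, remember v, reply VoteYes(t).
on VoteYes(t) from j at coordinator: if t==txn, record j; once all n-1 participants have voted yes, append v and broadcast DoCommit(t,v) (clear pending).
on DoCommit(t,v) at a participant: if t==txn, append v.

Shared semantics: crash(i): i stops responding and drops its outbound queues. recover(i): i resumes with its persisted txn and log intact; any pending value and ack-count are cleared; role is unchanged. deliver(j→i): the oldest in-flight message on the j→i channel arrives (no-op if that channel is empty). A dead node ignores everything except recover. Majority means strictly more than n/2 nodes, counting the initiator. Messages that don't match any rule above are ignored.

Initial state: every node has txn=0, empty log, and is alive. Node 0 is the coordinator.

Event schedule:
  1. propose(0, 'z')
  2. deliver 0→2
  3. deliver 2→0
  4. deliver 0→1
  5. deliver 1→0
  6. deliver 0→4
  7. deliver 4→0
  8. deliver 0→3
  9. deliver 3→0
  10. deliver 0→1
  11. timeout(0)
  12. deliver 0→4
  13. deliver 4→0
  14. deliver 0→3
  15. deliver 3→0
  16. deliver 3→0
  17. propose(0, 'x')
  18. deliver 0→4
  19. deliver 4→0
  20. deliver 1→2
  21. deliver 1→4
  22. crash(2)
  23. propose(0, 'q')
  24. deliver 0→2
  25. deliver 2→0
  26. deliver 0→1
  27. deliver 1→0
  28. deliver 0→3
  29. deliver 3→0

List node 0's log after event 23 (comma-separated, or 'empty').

after 1 — propose(0,'z'): n0:coor/t1/[-]
after 2 — deliver 0→2: n2:part/t1/[-]
after 3 — deliver 2→0: ·
after 4 — deliver 0→1: n1:part/t1/[-]
after 5 — deliver 1→0: ·
after 6 — deliver 0→4: n4:part/t1/[-]
after 7 — deliver 4→0: ·
after 8 — deliver 0→3: n3:part/t1/[-]
after 9 — deliver 3→0: n0:coor/t1/[z]
after 10 — deliver 0→1: n1:part/t1/[z]
after 11 — timeout(0): n0:coor/t2/[z]
after 12 — deliver 0→4: n4:part/t1/[z]
after 13 — deliver 4→0: ·
after 14 — deliver 0→3: n3:part/t1/[z]
after 15 — deliver 3→0: ·
after 16 — deliver 3→0: ·
after 17 — propose(0,'x'): n0:coor/t3/[z]
after 18 — deliver 0→4: n4:part/t2/[z]
after 19 — deliver 4→0: ·
after 20 — deliver 1→2: ·
after 21 — deliver 1→4: ·
after 22 — crash(2): n2:✗part/t1/[-]
after 23 — propose(0,'q'): n0:coor/t4/[z]

z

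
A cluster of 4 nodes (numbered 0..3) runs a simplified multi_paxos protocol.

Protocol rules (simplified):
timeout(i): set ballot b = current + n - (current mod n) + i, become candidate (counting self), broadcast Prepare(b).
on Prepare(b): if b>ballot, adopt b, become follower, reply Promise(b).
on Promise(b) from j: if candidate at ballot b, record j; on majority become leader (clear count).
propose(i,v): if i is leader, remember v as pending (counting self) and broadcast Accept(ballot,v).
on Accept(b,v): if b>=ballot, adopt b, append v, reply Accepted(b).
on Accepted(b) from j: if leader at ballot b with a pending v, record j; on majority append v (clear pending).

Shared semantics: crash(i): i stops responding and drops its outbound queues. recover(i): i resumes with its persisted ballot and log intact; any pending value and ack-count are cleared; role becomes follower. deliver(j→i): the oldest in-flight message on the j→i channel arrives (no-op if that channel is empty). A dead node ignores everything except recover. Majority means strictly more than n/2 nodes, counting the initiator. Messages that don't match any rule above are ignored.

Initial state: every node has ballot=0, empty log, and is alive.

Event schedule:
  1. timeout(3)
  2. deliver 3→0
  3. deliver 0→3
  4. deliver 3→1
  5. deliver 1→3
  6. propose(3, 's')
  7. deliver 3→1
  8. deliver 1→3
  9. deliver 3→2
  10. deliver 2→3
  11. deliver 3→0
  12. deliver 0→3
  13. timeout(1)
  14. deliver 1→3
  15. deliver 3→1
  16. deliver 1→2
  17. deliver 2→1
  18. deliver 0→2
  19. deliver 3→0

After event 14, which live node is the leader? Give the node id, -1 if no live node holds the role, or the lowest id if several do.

step 1 timeout(3): 3={cand,b=7,log=-}
step 2 deliver 3→0: 0={foll,b=7,log=-}
step 3 deliver 0→3: —
step 4 deliver 3→1: 1={foll,b=7,log=-}
step 5 deliver 1→3: 3={lead,b=7,log=-}
step 6 propose(3,'s'): —
step 7 deliver 3→1: 1={foll,b=7,log=s}
step 8 deliver 1→3: —
step 9 deliver 3→2: 2={foll,b=7,log=-}
step 10 deliver 2→3: —
step 11 deliver 3→0: 0={foll,b=7,log=s}
step 12 deliver 0→3: 3={lead,b=7,log=s}
step 13 timeout(1): 1={cand,b=9,log=s}
step 14 deliver 1→3: 3={foll,b=9,log=s}

-1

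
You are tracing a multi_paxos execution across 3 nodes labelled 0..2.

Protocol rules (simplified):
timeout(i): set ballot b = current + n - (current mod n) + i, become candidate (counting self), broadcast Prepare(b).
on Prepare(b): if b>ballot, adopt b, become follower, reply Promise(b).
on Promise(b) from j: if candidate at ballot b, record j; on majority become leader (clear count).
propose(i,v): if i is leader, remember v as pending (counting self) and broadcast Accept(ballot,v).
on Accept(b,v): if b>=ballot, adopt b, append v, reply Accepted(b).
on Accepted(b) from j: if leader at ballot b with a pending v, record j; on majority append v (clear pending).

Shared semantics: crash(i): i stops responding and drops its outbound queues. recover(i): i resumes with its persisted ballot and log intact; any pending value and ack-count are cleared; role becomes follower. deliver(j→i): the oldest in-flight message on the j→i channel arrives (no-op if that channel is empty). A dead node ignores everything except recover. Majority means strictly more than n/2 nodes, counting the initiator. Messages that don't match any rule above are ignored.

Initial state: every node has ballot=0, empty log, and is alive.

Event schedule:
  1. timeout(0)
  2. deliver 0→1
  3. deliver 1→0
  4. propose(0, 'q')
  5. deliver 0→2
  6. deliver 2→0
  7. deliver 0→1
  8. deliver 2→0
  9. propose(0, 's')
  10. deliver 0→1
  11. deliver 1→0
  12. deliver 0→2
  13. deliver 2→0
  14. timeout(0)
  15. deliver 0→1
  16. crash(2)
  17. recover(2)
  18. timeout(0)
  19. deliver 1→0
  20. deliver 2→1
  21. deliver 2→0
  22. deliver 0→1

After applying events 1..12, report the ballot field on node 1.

3

step 1 timeout(0): 0={cand,b=3,log=-}
step 2 deliver 0→1: 1={foll,b=3,log=-}
step 3 deliver 1→0: 0={lead,b=3,log=-}
step 4 propose(0,'q'): —
step 5 deliver 0→2: 2={foll,b=3,log=-}
step 6 deliver 2→0: —
step 7 deliver 0→1: 1={foll,b=3,log=q}
step 8 deliver 2→0: —
step 9 propose(0,'s'): —
step 10 deliver 0→1: 1={foll,b=3,log=q,s}
step 11 deliver 1→0: 0={lead,b=3,log=s}
step 12 deliver 0→2: 2={foll,b=3,log=q}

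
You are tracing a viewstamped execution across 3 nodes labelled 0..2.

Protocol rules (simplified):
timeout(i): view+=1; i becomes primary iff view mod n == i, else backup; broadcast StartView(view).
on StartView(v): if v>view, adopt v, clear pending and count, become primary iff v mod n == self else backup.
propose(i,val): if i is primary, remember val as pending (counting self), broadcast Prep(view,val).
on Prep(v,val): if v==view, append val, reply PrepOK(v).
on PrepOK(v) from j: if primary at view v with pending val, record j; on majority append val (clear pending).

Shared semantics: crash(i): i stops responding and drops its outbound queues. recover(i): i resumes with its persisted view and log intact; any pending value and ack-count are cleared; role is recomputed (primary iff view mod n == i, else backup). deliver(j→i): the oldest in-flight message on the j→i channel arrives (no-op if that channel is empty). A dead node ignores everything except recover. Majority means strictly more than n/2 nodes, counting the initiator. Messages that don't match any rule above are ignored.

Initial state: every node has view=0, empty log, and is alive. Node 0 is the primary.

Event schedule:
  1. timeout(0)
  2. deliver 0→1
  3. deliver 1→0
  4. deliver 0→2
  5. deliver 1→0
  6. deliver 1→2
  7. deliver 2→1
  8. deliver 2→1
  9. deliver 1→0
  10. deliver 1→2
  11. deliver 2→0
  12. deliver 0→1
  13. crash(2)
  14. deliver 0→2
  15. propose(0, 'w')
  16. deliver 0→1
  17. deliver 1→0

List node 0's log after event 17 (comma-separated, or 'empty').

after 1 — timeout(0): n0:back/v1/[-]
after 2 — deliver 0→1: n1:prim/v1/[-]
after 3 — deliver 1→0: ·
after 4 — deliver 0→2: n2:back/v1/[-]
after 5 — deliver 1→0: ·
after 6 — deliver 1→2: ·
after 7 — deliver 2→1: ·
after 8 — deliver 2→1: ·
after 9 — deliver 1→0: ·
after 10 — deliver 1→2: ·
after 11 — deliver 2→0: ·
after 12 — deliver 0→1: ·
after 13 — crash(2): n2:✗back/v1/[-]
after 14 — deliver 0→2: ·
after 15 — propose(0,'w'): ·
after 16 — deliver 0→1: ·
after 17 — deliver 1→0: ·

empty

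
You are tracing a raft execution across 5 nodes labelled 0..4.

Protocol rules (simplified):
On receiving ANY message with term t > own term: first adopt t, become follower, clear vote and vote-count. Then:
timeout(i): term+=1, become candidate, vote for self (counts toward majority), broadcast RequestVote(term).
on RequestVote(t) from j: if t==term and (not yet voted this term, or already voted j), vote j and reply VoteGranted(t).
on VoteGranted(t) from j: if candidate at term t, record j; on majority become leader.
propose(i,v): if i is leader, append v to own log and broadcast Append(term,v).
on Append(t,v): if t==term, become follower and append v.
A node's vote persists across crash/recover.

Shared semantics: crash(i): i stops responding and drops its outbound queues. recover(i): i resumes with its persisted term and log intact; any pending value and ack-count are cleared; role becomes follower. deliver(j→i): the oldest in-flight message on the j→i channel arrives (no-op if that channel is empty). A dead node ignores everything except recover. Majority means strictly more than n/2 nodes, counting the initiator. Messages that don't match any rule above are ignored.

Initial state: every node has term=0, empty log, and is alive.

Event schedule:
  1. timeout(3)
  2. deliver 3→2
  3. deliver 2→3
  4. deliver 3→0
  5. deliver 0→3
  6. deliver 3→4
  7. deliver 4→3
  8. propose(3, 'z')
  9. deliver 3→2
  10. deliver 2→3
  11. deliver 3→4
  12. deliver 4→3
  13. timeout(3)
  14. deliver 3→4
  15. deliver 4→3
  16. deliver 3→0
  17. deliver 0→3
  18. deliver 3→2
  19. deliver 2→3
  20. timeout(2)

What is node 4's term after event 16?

2

e1 timeout(3): 3[cand,t=1,-]
e2 deliver 3→2: 2[foll,t=1,-]
e3 deliver 2→3: ·
e4 deliver 3→0: 0[foll,t=1,-]
e5 deliver 0→3: 3[lead,t=1,-]
e6 deliver 3→4: 4[foll,t=1,-]
e7 deliver 4→3: ·
e8 propose(3,'z'): 3[lead,t=1,z]
e9 deliver 3→2: 2[foll,t=1,z]
e10 deliver 2→3: ·
e11 deliver 3→4: 4[foll,t=1,z]
e12 deliver 4→3: ·
e13 timeout(3): 3[cand,t=2,z]
e14 deliver 3→4: 4[foll,t=2,z]
e15 deliver 4→3: ·
e16 deliver 3→0: 0[foll,t=1,z]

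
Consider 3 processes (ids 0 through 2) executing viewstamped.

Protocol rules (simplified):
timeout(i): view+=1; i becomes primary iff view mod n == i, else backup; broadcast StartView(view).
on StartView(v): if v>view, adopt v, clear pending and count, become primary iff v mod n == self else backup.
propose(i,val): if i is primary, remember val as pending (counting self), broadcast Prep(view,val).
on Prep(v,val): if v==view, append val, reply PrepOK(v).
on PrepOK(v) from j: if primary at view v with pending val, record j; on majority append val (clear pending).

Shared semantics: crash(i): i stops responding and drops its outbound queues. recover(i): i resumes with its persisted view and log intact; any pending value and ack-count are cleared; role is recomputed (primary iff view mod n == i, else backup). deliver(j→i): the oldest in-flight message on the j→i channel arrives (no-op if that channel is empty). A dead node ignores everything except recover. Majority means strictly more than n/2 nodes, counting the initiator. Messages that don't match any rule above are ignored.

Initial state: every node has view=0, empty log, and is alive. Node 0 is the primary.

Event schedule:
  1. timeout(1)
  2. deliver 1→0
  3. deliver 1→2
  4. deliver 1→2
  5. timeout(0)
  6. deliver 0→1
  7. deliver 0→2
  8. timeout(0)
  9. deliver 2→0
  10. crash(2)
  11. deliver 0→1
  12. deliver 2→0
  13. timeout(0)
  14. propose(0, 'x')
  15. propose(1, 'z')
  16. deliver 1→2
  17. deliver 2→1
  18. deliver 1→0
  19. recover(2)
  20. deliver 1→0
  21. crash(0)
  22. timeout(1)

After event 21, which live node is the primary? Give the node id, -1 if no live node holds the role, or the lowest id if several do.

[1] timeout(1) → N1(prim v1 [-])
[2] deliver 1→0 → N0(back v1 [-])
[3] deliver 1→2 → N2(back v1 [-])
[4] deliver 1→2 → ∅
[5] timeout(0) → N0(back v2 [-])
[6] deliver 0→1 → N1(back v2 [-])
[7] deliver 0→2 → N2(prim v2 [-])
[8] timeout(0) → N0(prim v3 [-])
[9] deliver 2→0 → ∅
[10] crash(2) → N2(✗prim v2 [-])
[11] deliver 0→1 → N1(back v3 [-])
[12] deliver 2→0 → ∅
[13] timeout(0) → N0(back v4 [-])
[14] propose(0,'x') → ∅
[15] propose(1,'z') → ∅
[16] deliver 1→2 → ∅
[17] deliver 2→1 → ∅
[18] deliver 1→0 → ∅
[19] recover(2) → N2(prim v2 [-])
[20] deliver 1→0 → ∅
[21] crash(0) → N0(✗back v4 [-])

2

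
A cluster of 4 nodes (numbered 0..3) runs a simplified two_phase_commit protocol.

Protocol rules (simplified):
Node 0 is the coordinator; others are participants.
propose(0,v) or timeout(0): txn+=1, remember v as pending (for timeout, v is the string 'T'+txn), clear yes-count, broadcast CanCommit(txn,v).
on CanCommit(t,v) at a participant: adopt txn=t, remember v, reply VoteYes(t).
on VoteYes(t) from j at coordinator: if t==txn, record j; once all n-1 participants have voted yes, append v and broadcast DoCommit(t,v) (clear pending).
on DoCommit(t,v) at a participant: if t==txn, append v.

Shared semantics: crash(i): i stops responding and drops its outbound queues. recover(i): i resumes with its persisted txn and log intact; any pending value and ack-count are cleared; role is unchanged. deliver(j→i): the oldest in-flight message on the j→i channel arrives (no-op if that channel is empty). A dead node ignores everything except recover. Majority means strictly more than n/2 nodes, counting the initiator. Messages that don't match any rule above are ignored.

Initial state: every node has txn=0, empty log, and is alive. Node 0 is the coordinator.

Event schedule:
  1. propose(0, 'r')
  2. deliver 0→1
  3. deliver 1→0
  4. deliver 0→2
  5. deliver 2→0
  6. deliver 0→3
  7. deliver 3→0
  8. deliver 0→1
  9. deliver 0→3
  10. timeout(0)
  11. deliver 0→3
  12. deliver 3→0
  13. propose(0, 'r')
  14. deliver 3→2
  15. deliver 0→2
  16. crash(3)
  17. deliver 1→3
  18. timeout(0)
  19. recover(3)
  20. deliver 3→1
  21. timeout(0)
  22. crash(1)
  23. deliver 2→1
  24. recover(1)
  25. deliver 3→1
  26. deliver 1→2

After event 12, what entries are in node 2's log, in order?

empty

e1 propose(0,'r'): 0[coor,t=1,-]
e2 deliver 0→1: 1[part,t=1,-]
e3 deliver 1→0: ·
e4 deliver 0→2: 2[part,t=1,-]
e5 deliver 2→0: ·
e6 deliver 0→3: 3[part,t=1,-]
e7 deliver 3→0: 0[coor,t=1,r]
e8 deliver 0→1: 1[part,t=1,r]
e9 deliver 0→3: 3[part,t=1,r]
e10 timeout(0): 0[coor,t=2,r]
e11 deliver 0→3: 3[part,t=2,r]
e12 deliver 3→0: ·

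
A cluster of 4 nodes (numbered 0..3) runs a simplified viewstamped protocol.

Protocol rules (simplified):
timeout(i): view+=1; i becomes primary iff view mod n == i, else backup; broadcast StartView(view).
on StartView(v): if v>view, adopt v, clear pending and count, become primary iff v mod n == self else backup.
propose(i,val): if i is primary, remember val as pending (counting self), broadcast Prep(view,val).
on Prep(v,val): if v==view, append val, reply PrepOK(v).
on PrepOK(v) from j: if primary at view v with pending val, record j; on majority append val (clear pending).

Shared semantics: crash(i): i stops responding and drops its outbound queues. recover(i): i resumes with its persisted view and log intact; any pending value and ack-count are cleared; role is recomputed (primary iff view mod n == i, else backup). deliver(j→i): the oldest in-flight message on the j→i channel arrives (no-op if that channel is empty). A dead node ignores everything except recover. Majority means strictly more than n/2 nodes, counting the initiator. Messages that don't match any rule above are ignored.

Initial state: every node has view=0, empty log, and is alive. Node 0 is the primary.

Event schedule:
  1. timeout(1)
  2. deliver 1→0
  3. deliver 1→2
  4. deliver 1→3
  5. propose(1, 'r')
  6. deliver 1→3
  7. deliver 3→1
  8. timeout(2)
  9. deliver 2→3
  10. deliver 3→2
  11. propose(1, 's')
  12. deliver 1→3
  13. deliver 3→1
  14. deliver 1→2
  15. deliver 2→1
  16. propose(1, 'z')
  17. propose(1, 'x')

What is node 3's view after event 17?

1. timeout(1):  <1:prim v1 ->
2. deliver 1→0:  <0:back v1 ->
3. deliver 1→2:  <2:back v1 ->
4. deliver 1→3:  <3:back v1 ->
5. propose(1,'r'):  nop
6. deliver 1→3:  <3:back v1 r>
7. deliver 3→1:  nop
8. timeout(2):  <2:prim v2 ->
9. deliver 2→3:  <3:back v2 r>
10. deliver 3→2:  nop
11. propose(1,'s'):  nop
12. deliver 1→3:  nop
13. deliver 3→1:  nop
14. deliver 1→2:  nop
15. deliver 2→1:  <1:back v2 ->
16. propose(1,'z'):  nop
17. propose(1,'x'):  nop

2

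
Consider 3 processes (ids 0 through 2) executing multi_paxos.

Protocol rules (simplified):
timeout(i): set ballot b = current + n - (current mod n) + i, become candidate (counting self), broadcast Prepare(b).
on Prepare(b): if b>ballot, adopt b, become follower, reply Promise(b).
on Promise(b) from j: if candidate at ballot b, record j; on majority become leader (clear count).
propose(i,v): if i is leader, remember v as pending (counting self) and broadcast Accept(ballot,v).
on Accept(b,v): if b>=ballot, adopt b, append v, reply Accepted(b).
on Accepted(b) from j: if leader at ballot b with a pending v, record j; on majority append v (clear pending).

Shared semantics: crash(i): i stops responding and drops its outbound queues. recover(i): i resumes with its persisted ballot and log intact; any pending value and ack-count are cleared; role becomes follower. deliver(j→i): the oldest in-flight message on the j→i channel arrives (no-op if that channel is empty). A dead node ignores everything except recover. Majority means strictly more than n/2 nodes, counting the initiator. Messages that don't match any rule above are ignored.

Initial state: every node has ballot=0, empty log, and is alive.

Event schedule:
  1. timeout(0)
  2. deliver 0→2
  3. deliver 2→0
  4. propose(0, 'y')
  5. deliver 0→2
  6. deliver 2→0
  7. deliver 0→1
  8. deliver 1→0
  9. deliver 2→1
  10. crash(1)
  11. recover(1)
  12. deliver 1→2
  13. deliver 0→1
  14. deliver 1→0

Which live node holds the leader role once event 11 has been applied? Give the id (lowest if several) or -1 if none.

0

[1] timeout(0) → N0(cand b3 [-])
[2] deliver 0→2 → N2(foll b3 [-])
[3] deliver 2→0 → N0(lead b3 [-])
[4] propose(0,'y') → ∅
[5] deliver 0→2 → N2(foll b3 [y])
[6] deliver 2→0 → N0(lead b3 [y])
[7] deliver 0→1 → N1(foll b3 [-])
[8] deliver 1→0 → ∅
[9] deliver 2→1 → ∅
[10] crash(1) → N1(✗foll b3 [-])
[11] recover(1) → N1(foll b3 [-])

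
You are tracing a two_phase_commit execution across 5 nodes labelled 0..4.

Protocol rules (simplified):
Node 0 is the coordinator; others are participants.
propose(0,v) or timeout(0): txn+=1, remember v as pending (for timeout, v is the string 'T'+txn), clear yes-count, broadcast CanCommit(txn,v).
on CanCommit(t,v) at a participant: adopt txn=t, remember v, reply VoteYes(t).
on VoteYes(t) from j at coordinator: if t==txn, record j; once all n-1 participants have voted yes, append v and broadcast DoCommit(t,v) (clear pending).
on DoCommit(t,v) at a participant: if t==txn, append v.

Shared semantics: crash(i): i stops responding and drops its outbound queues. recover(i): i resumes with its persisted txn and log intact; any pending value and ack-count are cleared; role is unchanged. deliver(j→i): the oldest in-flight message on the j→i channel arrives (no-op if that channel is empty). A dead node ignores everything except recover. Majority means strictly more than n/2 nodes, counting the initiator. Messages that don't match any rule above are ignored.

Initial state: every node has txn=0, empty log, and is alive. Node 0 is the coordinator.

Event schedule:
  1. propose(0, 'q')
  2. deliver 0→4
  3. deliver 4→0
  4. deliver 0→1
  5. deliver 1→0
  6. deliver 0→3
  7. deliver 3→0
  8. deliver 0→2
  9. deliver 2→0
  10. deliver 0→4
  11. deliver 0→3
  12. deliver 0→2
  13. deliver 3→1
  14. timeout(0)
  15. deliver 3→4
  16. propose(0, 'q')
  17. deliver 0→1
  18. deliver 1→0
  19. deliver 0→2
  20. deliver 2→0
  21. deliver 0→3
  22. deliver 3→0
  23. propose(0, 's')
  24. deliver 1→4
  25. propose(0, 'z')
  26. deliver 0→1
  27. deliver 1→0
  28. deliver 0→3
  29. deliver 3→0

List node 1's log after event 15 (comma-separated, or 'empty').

empty

[1] propose(0,'q') → N0(coor t1 [-])
[2] deliver 0→4 → N4(part t1 [-])
[3] deliver 4→0 → ∅
[4] deliver 0→1 → N1(part t1 [-])
[5] deliver 1→0 → ∅
[6] deliver 0→3 → N3(part t1 [-])
[7] deliver 3→0 → ∅
[8] deliver 0→2 → N2(part t1 [-])
[9] deliver 2→0 → N0(coor t1 [q])
[10] deliver 0→4 → N4(part t1 [q])
[11] deliver 0→3 → N3(part t1 [q])
[12] deliver 0→2 → N2(part t1 [q])
[13] deliver 3→1 → ∅
[14] timeout(0) → N0(coor t2 [q])
[15] deliver 3→4 → ∅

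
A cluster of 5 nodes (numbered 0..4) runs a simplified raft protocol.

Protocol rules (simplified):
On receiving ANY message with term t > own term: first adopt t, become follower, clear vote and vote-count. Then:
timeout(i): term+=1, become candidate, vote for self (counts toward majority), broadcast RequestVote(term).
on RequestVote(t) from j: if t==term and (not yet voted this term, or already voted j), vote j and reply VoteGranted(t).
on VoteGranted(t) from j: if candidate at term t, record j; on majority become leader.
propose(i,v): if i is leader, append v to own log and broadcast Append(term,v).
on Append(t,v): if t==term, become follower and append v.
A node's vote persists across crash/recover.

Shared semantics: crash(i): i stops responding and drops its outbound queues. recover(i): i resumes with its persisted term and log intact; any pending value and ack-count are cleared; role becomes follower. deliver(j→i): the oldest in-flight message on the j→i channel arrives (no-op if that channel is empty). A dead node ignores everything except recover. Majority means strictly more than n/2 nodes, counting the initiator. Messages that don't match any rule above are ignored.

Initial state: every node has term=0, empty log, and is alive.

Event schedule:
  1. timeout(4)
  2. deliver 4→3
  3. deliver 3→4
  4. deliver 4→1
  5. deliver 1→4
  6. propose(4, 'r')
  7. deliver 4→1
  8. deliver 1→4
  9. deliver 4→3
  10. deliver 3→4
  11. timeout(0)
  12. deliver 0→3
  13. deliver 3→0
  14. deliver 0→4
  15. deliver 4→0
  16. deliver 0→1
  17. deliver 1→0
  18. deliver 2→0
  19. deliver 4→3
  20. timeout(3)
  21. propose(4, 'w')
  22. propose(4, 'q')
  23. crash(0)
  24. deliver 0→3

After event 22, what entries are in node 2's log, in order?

empty

[1] timeout(4) → N4(cand t1 [-])
[2] deliver 4→3 → N3(foll t1 [-])
[3] deliver 3→4 → ∅
[4] deliver 4→1 → N1(foll t1 [-])
[5] deliver 1→4 → N4(lead t1 [-])
[6] propose(4,'r') → N4(lead t1 [r])
[7] deliver 4→1 → N1(foll t1 [r])
[8] deliver 1→4 → ∅
[9] deliver 4→3 → N3(foll t1 [r])
[10] deliver 3→4 → ∅
[11] timeout(0) → N0(cand t1 [-])
[12] deliver 0→3 → ∅
[13] deliver 3→0 → ∅
[14] deliver 0→4 → ∅
[15] deliver 4→0 → ∅
[16] deliver 0→1 → ∅
[17] deliver 1→0 → ∅
[18] deliver 2→0 → ∅
[19] deliver 4→3 → ∅
[20] timeout(3) → N3(cand t2 [r])
[21] propose(4,'w') → N4(lead t1 [r,w])
[22] propose(4,'q') → N4(lead t1 [r,w,q])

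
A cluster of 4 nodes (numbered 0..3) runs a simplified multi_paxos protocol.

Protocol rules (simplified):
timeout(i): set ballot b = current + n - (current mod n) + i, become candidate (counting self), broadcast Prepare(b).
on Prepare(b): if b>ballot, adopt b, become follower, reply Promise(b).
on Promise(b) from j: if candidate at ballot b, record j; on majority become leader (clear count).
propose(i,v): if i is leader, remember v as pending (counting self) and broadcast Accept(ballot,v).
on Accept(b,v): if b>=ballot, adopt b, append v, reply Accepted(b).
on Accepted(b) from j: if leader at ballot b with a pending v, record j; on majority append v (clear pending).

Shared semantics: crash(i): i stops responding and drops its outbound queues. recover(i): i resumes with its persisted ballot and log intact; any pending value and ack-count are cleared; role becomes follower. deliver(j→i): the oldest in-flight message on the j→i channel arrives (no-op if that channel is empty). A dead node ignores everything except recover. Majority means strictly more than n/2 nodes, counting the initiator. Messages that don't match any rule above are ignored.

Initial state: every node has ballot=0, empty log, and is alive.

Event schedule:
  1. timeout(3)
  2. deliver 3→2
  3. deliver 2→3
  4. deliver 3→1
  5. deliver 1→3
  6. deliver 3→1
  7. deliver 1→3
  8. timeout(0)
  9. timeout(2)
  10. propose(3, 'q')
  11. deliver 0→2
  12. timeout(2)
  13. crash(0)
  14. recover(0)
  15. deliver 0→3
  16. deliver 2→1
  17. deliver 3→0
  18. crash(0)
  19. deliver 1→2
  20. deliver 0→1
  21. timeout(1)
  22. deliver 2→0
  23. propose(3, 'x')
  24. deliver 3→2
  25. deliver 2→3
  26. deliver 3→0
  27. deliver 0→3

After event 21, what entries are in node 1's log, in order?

empty

step 1 timeout(3): 3={cand,b=7,log=-}
step 2 deliver 3→2: 2={foll,b=7,log=-}
step 3 deliver 2→3: —
step 4 deliver 3→1: 1={foll,b=7,log=-}
step 5 deliver 1→3: 3={lead,b=7,log=-}
step 6 deliver 3→1: —
step 7 deliver 1→3: —
step 8 timeout(0): 0={cand,b=4,log=-}
step 9 timeout(2): 2={cand,b=10,log=-}
step 10 propose(3,'q'): —
step 11 deliver 0→2: —
step 12 timeout(2): 2={cand,b=14,log=-}
step 13 crash(0): 0={✗cand,b=4,log=-}
step 14 recover(0): 0={foll,b=4,log=-}
step 15 deliver 0→3: —
step 16 deliver 2→1: 1={foll,b=10,log=-}
step 17 deliver 3→0: 0={foll,b=7,log=-}
step 18 crash(0): 0={✗foll,b=7,log=-}
step 19 deliver 1→2: —
step 20 deliver 0→1: —
step 21 timeout(1): 1={cand,b=13,log=-}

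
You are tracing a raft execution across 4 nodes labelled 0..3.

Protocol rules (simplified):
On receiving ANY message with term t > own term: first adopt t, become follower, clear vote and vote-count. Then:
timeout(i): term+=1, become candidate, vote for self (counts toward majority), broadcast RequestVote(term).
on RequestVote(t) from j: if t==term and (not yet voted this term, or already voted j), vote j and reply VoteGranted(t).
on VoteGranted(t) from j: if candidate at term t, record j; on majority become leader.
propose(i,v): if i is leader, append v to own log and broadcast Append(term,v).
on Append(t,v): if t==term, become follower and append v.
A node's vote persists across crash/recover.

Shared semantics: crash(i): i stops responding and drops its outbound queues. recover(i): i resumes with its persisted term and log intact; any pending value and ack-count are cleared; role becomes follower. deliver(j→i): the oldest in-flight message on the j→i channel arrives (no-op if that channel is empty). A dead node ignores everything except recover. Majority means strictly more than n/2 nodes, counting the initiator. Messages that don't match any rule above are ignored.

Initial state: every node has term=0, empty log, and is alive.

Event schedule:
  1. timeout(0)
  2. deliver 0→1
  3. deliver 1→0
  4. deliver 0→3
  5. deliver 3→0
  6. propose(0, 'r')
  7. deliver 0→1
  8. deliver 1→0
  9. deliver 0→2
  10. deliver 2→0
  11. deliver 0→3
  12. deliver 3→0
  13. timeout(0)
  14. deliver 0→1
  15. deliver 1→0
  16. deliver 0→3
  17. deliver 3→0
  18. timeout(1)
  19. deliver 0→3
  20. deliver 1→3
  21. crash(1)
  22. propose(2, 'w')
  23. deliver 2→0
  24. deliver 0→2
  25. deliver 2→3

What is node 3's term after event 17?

after 1 — timeout(0): n0:cand/t1/[-]
after 2 — deliver 0→1: n1:foll/t1/[-]
after 3 — deliver 1→0: ·
after 4 — deliver 0→3: n3:foll/t1/[-]
after 5 — deliver 3→0: n0:lead/t1/[-]
after 6 — propose(0,'r'): n0:lead/t1/[r]
after 7 — deliver 0→1: n1:foll/t1/[r]
after 8 — deliver 1→0: ·
after 9 — deliver 0→2: n2:foll/t1/[-]
after 10 — deliver 2→0: ·
after 11 — deliver 0→3: n3:foll/t1/[r]
after 12 — deliver 3→0: ·
after 13 — timeout(0): n0:cand/t2/[r]
after 14 — deliver 0→1: n1:foll/t2/[r]
after 15 — deliver 1→0: ·
after 16 — deliver 0→3: n3:foll/t2/[r]
after 17 — deliver 3→0: n0:lead/t2/[r]

2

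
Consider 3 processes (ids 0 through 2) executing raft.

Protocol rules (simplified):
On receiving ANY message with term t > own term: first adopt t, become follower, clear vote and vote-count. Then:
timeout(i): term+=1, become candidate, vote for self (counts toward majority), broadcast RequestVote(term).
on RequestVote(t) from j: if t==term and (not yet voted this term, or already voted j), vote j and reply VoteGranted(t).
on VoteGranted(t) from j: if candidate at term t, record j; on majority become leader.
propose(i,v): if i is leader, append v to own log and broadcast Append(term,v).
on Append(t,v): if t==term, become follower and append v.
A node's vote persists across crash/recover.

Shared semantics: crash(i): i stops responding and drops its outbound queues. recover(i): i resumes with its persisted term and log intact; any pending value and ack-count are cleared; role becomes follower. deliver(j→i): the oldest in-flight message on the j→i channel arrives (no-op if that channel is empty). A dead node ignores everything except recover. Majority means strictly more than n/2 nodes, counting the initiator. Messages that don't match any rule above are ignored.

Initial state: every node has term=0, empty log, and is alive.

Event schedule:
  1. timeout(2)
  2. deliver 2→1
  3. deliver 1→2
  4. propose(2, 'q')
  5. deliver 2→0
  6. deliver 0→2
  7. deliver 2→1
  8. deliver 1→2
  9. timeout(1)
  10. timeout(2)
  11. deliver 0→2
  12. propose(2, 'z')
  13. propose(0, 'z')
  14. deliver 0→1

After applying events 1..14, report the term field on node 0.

1

e1 timeout(2): 2[cand,t=1,-]
e2 deliver 2→1: 1[foll,t=1,-]
e3 deliver 1→2: 2[lead,t=1,-]
e4 propose(2,'q'): 2[lead,t=1,q]
e5 deliver 2→0: 0[foll,t=1,-]
e6 deliver 0→2: ·
e7 deliver 2→1: 1[foll,t=1,q]
e8 deliver 1→2: ·
e9 timeout(1): 1[cand,t=2,q]
e10 timeout(2): 2[cand,t=2,q]
e11 deliver 0→2: ·
e12 propose(2,'z'): ·
e13 propose(0,'z'): ·
e14 deliver 0→1: ·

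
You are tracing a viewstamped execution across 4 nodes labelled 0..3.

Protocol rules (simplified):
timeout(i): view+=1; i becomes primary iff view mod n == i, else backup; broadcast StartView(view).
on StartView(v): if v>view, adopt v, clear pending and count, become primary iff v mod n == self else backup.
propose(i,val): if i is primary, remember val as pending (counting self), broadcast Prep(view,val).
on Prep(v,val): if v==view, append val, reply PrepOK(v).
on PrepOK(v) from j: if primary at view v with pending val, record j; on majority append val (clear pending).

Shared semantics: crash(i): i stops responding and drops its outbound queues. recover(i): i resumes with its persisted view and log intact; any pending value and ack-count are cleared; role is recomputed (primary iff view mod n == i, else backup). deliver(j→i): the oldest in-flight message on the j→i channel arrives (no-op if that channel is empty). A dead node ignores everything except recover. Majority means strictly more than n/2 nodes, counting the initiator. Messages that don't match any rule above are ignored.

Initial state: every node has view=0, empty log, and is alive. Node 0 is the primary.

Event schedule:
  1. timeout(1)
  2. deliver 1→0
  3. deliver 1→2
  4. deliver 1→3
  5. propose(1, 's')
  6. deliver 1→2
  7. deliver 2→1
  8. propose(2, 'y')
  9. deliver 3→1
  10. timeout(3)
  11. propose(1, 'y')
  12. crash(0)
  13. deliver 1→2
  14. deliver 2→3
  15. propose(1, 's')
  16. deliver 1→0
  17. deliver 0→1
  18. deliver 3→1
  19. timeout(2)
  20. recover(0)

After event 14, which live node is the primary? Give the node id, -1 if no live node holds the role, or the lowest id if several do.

1

e1 timeout(1): 1[prim,v=1,-]
e2 deliver 1→0: 0[back,v=1,-]
e3 deliver 1→2: 2[back,v=1,-]
e4 deliver 1→3: 3[back,v=1,-]
e5 propose(1,'s'): ·
e6 deliver 1→2: 2[back,v=1,s]
e7 deliver 2→1: ·
e8 propose(2,'y'): ·
e9 deliver 3→1: ·
e10 timeout(3): 3[back,v=2,-]
e11 propose(1,'y'): ·
e12 crash(0): 0[✗back,v=1,-]
e13 deliver 1→2: 2[back,v=1,s,y]
e14 deliver 2→3: ·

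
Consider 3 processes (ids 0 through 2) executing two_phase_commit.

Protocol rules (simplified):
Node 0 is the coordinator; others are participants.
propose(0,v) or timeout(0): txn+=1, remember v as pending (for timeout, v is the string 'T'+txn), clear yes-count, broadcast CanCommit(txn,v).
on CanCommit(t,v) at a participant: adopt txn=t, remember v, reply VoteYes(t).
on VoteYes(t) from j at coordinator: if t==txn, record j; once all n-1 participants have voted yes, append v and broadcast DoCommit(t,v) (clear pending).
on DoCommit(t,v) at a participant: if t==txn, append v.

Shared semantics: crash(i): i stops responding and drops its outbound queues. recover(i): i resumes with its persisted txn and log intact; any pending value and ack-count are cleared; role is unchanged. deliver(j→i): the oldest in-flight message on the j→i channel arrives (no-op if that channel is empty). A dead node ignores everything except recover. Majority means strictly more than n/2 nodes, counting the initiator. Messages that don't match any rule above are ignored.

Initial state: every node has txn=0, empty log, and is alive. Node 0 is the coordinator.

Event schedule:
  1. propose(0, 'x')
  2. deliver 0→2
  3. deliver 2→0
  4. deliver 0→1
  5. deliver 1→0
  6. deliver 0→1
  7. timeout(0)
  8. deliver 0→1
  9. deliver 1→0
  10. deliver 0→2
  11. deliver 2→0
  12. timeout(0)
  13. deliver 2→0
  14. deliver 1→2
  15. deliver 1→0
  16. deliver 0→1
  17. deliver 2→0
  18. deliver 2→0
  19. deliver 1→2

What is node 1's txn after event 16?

[1] propose(0,'x') → N0(coor t1 [-])
[2] deliver 0→2 → N2(part t1 [-])
[3] deliver 2→0 → ∅
[4] deliver 0→1 → N1(part t1 [-])
[5] deliver 1→0 → N0(coor t1 [x])
[6] deliver 0→1 → N1(part t1 [x])
[7] timeout(0) → N0(coor t2 [x])
[8] deliver 0→1 → N1(part t2 [x])
[9] deliver 1→0 → ∅
[10] deliver 0→2 → N2(part t1 [x])
[11] deliver 2→0 → ∅
[12] timeout(0) → N0(coor t3 [x])
[13] deliver 2→0 → ∅
[14] deliver 1→2 → ∅
[15] deliver 1→0 → ∅
[16] deliver 0→1 → N1(part t3 [x])

3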